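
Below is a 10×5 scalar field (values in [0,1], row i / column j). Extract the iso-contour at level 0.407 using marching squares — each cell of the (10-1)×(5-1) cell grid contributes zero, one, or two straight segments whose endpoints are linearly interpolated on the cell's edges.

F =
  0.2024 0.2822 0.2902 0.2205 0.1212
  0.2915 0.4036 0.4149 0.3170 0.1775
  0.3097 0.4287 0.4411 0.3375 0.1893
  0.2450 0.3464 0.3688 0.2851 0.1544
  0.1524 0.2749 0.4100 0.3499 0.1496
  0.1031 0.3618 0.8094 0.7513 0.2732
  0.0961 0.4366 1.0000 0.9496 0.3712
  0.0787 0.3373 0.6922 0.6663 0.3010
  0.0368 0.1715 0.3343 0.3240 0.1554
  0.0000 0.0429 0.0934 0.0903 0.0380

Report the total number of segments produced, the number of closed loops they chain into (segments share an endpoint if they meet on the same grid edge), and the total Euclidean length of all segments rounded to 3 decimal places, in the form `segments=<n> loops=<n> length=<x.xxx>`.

segments=22 loops=2 length=15.818

cell (0,1): code 0100 → (0.937,2.000)–(1.000,1.301)
cell (0,2): code 1000 → (1.000,2.081)–(0.937,2.000)
cell (1,0): code 0100 → (1.135,1.000)–(2.000,0.818)
cell (1,1): code 1110 → (1.000,1.301)–(1.135,1.000)
cell (1,2): code 1001 → (2.000,2.329)–(1.000,2.081)
cell (2,0): code 0010 → (2.000,0.818)–(2.264,1.000)
cell (2,1): code 0011 → (2.264,1.000)–(2.472,2.000)
cell (2,2): code 0001 → (2.472,2.000)–(2.000,2.329)
cell (3,1): code 0100 → (3.927,2.000)–(4.000,1.978)
cell (3,2): code 1000 → (4.000,2.050)–(3.927,2.000)
cell (4,1): code 0110 → (4.000,1.978)–(5.000,1.101)
cell (4,2): code 1101 → (4.142,3.000)–(4.000,2.050)
cell (4,3): code 1000 → (5.000,3.720)–(4.142,3.000)
cell (5,0): code 0100 → (5.604,1.000)–(6.000,0.913)
cell (5,1): code 1110 → (5.000,1.101)–(5.604,1.000)
cell (5,3): code 1001 → (6.000,3.938)–(5.000,3.720)
cell (6,0): code 0010 → (6.000,0.913)–(6.298,1.000)
cell (6,1): code 0111 → (6.298,1.000)–(7.000,1.196)
cell (6,3): code 1001 → (7.000,3.710)–(6.000,3.938)
cell (7,1): code 0010 → (7.000,1.196)–(7.797,2.000)
cell (7,2): code 0011 → (7.797,2.000)–(7.758,3.000)
cell (7,3): code 0001 → (7.758,3.000)–(7.000,3.710)
total: 22 segments, chained into 2 closed loop(s), length Σ = 15.817657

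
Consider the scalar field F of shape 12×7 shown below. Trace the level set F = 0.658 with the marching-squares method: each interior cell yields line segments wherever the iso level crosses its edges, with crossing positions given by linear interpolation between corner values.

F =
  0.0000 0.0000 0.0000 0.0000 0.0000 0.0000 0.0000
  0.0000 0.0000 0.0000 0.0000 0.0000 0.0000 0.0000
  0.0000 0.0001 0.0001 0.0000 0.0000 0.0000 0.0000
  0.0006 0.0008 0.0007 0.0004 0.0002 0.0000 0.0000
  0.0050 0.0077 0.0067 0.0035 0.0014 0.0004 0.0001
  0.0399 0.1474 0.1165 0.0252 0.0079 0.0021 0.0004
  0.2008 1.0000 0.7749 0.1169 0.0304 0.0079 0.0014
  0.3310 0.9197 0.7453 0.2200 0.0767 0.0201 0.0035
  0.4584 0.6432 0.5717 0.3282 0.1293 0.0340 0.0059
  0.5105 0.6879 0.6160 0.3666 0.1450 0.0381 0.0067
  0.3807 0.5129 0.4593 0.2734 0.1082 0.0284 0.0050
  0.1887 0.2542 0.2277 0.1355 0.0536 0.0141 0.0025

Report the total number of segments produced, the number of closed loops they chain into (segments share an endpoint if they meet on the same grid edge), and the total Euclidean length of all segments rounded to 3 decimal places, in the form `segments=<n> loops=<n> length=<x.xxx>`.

cell (5,0): code 0100 → (5.599,1.000)–(6.000,0.572)
cell (5,1): code 1100 → (5.822,2.000)–(5.599,1.000)
cell (5,2): code 1000 → (6.000,2.178)–(5.822,2.000)
cell (6,0): code 0110 → (6.000,0.572)–(7.000,0.555)
cell (6,2): code 1001 → (7.000,2.166)–(6.000,2.178)
cell (7,0): code 0010 → (7.000,0.555)–(7.946,1.000)
cell (7,1): code 0011 → (7.946,1.000)–(7.503,2.000)
cell (7,2): code 0001 → (7.503,2.000)–(7.000,2.166)
cell (8,0): code 0100 → (8.331,1.000)–(9.000,0.831)
cell (8,1): code 1000 → (9.000,1.416)–(8.331,1.000)
cell (9,0): code 0010 → (9.000,0.831)–(9.171,1.000)
cell (9,1): code 0001 → (9.171,1.000)–(9.000,1.416)
total: 12 segments, chained into 2 closed loop(s), length Σ = 8.698905

segments=12 loops=2 length=8.699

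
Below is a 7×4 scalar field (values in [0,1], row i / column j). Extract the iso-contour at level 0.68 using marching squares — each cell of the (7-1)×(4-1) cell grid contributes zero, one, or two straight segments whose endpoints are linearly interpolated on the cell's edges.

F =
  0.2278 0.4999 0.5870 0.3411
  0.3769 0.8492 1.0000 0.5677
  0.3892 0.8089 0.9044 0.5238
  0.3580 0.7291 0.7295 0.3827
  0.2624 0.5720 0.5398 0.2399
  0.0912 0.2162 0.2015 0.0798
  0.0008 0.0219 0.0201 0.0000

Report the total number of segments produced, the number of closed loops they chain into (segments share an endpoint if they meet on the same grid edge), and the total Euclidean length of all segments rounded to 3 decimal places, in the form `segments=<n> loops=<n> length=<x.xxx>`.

cell (0,0): code 0100 → (0.516,1.000)–(1.000,0.642)
cell (0,1): code 1100 → (0.225,2.000)–(0.516,1.000)
cell (0,2): code 1000 → (1.000,2.740)–(0.225,2.000)
cell (1,0): code 0110 → (1.000,0.642)–(2.000,0.693)
cell (1,2): code 1001 → (2.000,2.590)–(1.000,2.740)
cell (2,0): code 0110 → (2.000,0.693)–(3.000,0.868)
cell (2,2): code 1001 → (3.000,2.143)–(2.000,2.590)
cell (3,0): code 0010 → (3.000,0.868)–(3.313,1.000)
cell (3,1): code 0011 → (3.313,1.000)–(3.261,2.000)
cell (3,2): code 0001 → (3.261,2.000)–(3.000,2.143)
total: 10 segments, chained into 1 closed loop(s), length Σ = 8.476577

segments=10 loops=1 length=8.477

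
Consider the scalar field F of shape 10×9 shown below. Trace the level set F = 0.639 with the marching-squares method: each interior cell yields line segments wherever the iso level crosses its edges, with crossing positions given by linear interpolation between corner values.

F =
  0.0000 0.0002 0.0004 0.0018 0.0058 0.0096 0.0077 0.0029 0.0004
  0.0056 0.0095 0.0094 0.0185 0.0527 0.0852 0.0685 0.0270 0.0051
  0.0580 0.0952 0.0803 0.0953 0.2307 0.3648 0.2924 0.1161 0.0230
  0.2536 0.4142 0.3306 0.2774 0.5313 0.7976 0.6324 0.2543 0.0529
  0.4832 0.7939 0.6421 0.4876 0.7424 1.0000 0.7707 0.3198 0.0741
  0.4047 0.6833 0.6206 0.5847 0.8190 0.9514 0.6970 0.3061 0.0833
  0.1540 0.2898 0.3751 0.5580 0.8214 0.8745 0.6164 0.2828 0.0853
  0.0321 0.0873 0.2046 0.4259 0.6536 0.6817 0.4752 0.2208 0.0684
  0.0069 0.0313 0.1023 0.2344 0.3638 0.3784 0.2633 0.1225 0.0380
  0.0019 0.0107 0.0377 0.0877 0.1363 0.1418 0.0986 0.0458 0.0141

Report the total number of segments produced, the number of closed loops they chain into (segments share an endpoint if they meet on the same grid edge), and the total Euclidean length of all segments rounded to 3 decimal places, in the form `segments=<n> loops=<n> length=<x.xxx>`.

segments=24 loops=2 length=16.678

cell (2,4): code 0100 → (2.634,5.000)–(3.000,4.404)
cell (2,5): code 1000 → (3.000,5.960)–(2.634,5.000)
cell (3,0): code 0100 → (3.592,1.000)–(4.000,0.501)
cell (3,1): code 1100 → (3.990,2.000)–(3.592,1.000)
cell (3,2): code 1000 → (4.000,2.020)–(3.990,2.000)
cell (3,3): code 0100 → (3.510,4.000)–(4.000,3.594)
cell (3,4): code 1110 → (3.000,4.404)–(3.510,4.000)
cell (3,5): code 1101 → (3.048,6.000)–(3.000,5.960)
cell (3,6): code 1000 → (4.000,6.292)–(3.048,6.000)
cell (4,0): code 0110 → (4.000,0.501)–(5.000,0.841)
cell (4,1): code 1011 → (5.000,1.707)–(4.144,2.000)
cell (4,2): code 0001 → (4.144,2.000)–(4.000,2.020)
cell (4,3): code 0110 → (4.000,3.594)–(5.000,3.232)
cell (4,6): code 1001 → (5.000,6.148)–(4.000,6.292)
cell (5,0): code 0010 → (5.000,0.841)–(5.113,1.000)
cell (5,1): code 0001 → (5.113,1.000)–(5.000,1.707)
cell (5,3): code 0110 → (5.000,3.232)–(6.000,3.308)
cell (5,5): code 1011 → (6.000,5.912)–(5.720,6.000)
cell (5,6): code 0001 → (5.720,6.000)–(5.000,6.148)
cell (6,3): code 0110 → (6.000,3.308)–(7.000,3.936)
cell (6,5): code 1001 → (7.000,5.207)–(6.000,5.912)
cell (7,3): code 0010 → (7.000,3.936)–(7.050,4.000)
cell (7,4): code 0011 → (7.050,4.000)–(7.141,5.000)
cell (7,5): code 0001 → (7.141,5.000)–(7.000,5.207)
total: 24 segments, chained into 2 closed loop(s), length Σ = 16.677853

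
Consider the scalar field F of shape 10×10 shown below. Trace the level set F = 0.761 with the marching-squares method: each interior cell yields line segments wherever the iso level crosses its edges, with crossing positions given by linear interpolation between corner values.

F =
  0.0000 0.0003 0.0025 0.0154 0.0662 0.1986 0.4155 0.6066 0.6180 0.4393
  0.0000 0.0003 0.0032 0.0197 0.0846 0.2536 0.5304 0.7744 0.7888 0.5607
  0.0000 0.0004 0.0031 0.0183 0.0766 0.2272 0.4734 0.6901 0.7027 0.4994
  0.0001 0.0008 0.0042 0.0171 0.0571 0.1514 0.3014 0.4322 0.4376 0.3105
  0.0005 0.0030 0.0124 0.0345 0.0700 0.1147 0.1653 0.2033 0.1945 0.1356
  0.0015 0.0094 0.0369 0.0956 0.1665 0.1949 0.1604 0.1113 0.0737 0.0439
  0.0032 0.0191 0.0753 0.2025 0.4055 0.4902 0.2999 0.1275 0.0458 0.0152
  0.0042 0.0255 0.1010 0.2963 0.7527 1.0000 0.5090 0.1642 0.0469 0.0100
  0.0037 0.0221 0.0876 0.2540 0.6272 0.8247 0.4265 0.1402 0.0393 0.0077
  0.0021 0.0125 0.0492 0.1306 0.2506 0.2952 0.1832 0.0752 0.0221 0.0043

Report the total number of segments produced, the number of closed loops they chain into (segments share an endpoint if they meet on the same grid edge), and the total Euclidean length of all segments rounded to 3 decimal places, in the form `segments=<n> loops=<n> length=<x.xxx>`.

segments=12 loops=2 length=7.366

cell (0,6): code 0100 → (0.920,7.000)–(1.000,6.945)
cell (0,7): code 1100 → (0.837,8.000)–(0.920,7.000)
cell (0,8): code 1000 → (1.000,8.122)–(0.837,8.000)
cell (1,6): code 0010 → (1.000,6.945)–(1.159,7.000)
cell (1,7): code 0011 → (1.159,7.000)–(1.323,8.000)
cell (1,8): code 0001 → (1.323,8.000)–(1.000,8.122)
cell (6,4): code 0100 → (6.531,5.000)–(7.000,4.034)
cell (6,5): code 1000 → (7.000,5.487)–(6.531,5.000)
cell (7,4): code 0110 → (7.000,4.034)–(8.000,4.677)
cell (7,5): code 1001 → (8.000,5.160)–(7.000,5.487)
cell (8,4): code 0010 → (8.000,4.677)–(8.120,5.000)
cell (8,5): code 0001 → (8.120,5.000)–(8.000,5.160)
total: 12 segments, chained into 2 closed loop(s), length Σ = 7.366093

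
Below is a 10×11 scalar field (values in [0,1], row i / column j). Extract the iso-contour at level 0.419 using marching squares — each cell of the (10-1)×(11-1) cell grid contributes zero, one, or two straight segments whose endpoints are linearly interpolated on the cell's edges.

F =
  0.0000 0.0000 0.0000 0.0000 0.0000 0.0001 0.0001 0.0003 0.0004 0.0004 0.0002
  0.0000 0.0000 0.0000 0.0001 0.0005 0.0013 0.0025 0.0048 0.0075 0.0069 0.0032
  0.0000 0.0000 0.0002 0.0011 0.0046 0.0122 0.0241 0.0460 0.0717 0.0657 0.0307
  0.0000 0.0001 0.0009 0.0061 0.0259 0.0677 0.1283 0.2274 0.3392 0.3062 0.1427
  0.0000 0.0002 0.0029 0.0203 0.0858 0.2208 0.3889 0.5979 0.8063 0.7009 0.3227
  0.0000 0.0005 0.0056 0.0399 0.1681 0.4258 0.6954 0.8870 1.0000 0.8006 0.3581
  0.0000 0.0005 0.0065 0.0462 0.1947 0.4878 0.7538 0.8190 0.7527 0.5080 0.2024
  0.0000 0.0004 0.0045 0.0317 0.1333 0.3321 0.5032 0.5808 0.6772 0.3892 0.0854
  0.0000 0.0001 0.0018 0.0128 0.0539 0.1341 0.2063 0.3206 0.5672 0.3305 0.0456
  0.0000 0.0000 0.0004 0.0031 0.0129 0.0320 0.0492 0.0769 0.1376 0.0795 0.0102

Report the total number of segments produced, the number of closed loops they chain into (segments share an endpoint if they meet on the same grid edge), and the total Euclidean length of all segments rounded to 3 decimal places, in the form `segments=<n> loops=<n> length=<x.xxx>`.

cell (3,6): code 0100 → (3.517,7.000)–(4.000,6.144)
cell (3,7): code 1100 → (3.171,8.000)–(3.517,7.000)
cell (3,8): code 1100 → (3.286,9.000)–(3.171,8.000)
cell (3,9): code 1000 → (4.000,9.745)–(3.286,9.000)
cell (4,4): code 0100 → (4.967,5.000)–(5.000,4.974)
cell (4,5): code 1100 → (4.098,6.000)–(4.967,5.000)
cell (4,6): code 1110 → (4.000,6.144)–(4.098,6.000)
cell (4,9): code 1001 → (5.000,9.862)–(4.000,9.745)
cell (5,4): code 0110 → (5.000,4.974)–(6.000,4.765)
cell (5,9): code 1001 → (6.000,9.291)–(5.000,9.862)
cell (6,4): code 0010 → (6.000,4.765)–(6.442,5.000)
cell (6,5): code 0111 → (6.442,5.000)–(7.000,5.508)
cell (6,8): code 1011 → (7.000,8.897)–(6.749,9.000)
cell (6,9): code 0001 → (6.749,9.000)–(6.000,9.291)
cell (7,5): code 0010 → (7.000,5.508)–(7.284,6.000)
cell (7,6): code 0011 → (7.284,6.000)–(7.622,7.000)
cell (7,7): code 0111 → (7.622,7.000)–(8.000,7.399)
cell (7,8): code 1001 → (8.000,8.626)–(7.000,8.897)
cell (8,7): code 0010 → (8.000,7.399)–(8.345,8.000)
cell (8,8): code 0001 → (8.345,8.000)–(8.000,8.626)
total: 20 segments, chained into 1 closed loop(s), length Σ = 15.748335

segments=20 loops=1 length=15.748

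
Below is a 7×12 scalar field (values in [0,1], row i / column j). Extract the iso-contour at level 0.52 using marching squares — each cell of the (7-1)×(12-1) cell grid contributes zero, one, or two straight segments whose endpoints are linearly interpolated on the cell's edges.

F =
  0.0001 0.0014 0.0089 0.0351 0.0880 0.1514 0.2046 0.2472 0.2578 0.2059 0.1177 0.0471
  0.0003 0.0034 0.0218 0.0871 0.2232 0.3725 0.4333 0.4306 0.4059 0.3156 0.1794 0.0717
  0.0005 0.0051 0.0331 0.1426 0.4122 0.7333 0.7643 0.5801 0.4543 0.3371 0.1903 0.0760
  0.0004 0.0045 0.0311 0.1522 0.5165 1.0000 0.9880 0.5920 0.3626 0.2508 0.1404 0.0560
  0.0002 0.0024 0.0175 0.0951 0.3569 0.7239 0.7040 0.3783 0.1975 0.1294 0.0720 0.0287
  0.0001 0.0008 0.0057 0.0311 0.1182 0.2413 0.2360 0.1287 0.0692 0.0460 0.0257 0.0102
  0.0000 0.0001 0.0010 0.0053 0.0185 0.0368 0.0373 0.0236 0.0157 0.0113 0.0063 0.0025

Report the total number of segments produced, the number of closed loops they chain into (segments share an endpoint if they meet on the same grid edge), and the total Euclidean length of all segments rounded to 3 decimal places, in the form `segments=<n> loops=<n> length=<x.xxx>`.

cell (1,4): code 0100 → (1.409,5.000)–(2.000,4.336)
cell (1,5): code 1100 → (1.262,6.000)–(1.409,5.000)
cell (1,6): code 1100 → (1.598,7.000)–(1.262,6.000)
cell (1,7): code 1000 → (2.000,7.478)–(1.598,7.000)
cell (2,4): code 0110 → (2.000,4.336)–(3.000,4.007)
cell (2,7): code 1001 → (3.000,7.314)–(2.000,7.478)
cell (3,4): code 0110 → (3.000,4.007)–(4.000,4.444)
cell (3,6): code 1011 → (4.000,6.565)–(3.337,7.000)
cell (3,7): code 0001 → (3.337,7.000)–(3.000,7.314)
cell (4,4): code 0010 → (4.000,4.444)–(4.423,5.000)
cell (4,5): code 0011 → (4.423,5.000)–(4.393,6.000)
cell (4,6): code 0001 → (4.393,6.000)–(4.000,6.565)
total: 12 segments, chained into 1 closed loop(s), length Σ = 10.376835

segments=12 loops=1 length=10.377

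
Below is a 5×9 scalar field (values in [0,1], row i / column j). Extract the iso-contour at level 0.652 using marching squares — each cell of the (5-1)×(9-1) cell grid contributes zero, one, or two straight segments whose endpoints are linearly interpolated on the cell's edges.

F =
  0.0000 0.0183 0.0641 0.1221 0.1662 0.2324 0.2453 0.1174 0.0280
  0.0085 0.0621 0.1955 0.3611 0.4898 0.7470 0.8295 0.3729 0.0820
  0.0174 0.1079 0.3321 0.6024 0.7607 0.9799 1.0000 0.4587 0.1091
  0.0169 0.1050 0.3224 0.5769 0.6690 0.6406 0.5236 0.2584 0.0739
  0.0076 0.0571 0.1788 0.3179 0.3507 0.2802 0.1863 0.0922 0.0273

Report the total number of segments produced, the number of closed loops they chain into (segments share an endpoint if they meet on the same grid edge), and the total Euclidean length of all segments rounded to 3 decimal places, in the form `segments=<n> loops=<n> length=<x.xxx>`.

cell (0,4): code 0100 → (0.815,5.000)–(1.000,4.631)
cell (0,5): code 1100 → (0.696,6.000)–(0.815,5.000)
cell (0,6): code 1000 → (1.000,6.389)–(0.696,6.000)
cell (1,3): code 0100 → (1.599,4.000)–(2.000,3.313)
cell (1,4): code 1110 → (1.000,4.631)–(1.599,4.000)
cell (1,6): code 1001 → (2.000,6.643)–(1.000,6.389)
cell (2,3): code 0110 → (2.000,3.313)–(3.000,3.815)
cell (2,4): code 1011 → (3.000,4.599)–(2.966,5.000)
cell (2,5): code 0011 → (2.966,5.000)–(2.730,6.000)
cell (2,6): code 0001 → (2.730,6.000)–(2.000,6.643)
cell (3,3): code 0010 → (3.000,3.815)–(3.053,4.000)
cell (3,4): code 0001 → (3.053,4.000)–(3.000,4.599)
total: 12 segments, chained into 1 closed loop(s), length Σ = 8.925558

segments=12 loops=1 length=8.926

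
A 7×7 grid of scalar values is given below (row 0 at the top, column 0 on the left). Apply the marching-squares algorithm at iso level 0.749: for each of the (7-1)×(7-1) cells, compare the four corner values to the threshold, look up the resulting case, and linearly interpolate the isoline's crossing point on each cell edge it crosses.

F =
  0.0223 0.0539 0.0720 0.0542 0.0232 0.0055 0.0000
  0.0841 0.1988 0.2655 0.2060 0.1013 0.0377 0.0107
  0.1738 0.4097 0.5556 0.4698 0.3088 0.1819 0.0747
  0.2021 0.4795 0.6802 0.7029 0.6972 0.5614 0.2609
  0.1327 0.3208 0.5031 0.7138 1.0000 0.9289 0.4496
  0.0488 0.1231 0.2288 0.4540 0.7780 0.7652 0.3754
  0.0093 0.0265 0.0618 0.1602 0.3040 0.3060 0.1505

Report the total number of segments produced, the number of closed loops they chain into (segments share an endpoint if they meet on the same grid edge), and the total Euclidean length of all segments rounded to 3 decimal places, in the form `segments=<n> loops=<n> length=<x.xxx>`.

cell (3,3): code 0100 → (3.171,4.000)–(4.000,3.123)
cell (3,4): code 1100 → (3.510,5.000)–(3.171,4.000)
cell (3,5): code 1000 → (4.000,5.375)–(3.510,5.000)
cell (4,3): code 0110 → (4.000,3.123)–(5.000,3.910)
cell (4,5): code 1001 → (5.000,5.042)–(4.000,5.375)
cell (5,3): code 0010 → (5.000,3.910)–(5.061,4.000)
cell (5,4): code 0011 → (5.061,4.000)–(5.035,5.000)
cell (5,5): code 0001 → (5.035,5.000)–(5.000,5.042)
total: 8 segments, chained into 1 closed loop(s), length Σ = 6.370003

segments=8 loops=1 length=6.370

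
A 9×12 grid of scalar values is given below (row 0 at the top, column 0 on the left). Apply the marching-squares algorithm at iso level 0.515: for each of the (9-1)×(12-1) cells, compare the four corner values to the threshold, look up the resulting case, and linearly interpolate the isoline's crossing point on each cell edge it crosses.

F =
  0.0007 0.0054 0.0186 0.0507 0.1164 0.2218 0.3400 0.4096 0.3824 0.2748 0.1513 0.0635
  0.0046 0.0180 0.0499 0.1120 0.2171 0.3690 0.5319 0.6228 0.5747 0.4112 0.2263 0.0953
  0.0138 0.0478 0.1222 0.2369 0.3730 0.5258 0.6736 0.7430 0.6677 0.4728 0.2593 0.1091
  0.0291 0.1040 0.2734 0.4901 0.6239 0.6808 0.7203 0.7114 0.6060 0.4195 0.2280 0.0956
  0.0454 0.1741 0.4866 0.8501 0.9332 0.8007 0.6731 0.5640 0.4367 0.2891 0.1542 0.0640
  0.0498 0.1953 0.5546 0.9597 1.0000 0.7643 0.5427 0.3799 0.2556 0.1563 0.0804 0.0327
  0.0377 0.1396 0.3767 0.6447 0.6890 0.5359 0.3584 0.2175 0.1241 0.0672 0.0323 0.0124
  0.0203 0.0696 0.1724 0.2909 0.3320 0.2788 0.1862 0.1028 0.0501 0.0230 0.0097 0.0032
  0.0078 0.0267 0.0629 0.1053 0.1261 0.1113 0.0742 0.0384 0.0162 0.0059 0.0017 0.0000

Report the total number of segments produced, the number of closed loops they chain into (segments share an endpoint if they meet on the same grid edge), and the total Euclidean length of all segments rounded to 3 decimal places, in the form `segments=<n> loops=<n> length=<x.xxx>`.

segments=26 loops=1 length=19.314

cell (0,5): code 0100 → (0.912,6.000)–(1.000,5.896)
cell (0,6): code 1100 → (0.494,7.000)–(0.912,6.000)
cell (0,7): code 1100 → (0.690,8.000)–(0.494,7.000)
cell (0,8): code 1000 → (1.000,8.365)–(0.690,8.000)
cell (1,4): code 0100 → (1.931,5.000)–(2.000,4.929)
cell (1,5): code 1110 → (1.000,5.896)–(1.931,5.000)
cell (1,8): code 1001 → (2.000,8.783)–(1.000,8.365)
cell (2,3): code 0100 → (2.566,4.000)–(3.000,3.186)
cell (2,4): code 1110 → (2.000,4.929)–(2.566,4.000)
cell (2,8): code 1001 → (3.000,8.488)–(2.000,8.783)
cell (3,2): code 0100 → (3.069,3.000)–(4.000,2.078)
cell (3,3): code 1110 → (3.000,3.186)–(3.069,3.000)
cell (3,7): code 1011 → (4.000,7.385)–(3.538,8.000)
cell (3,8): code 0001 → (3.538,8.000)–(3.000,8.488)
cell (4,1): code 0100 → (4.418,2.000)–(5.000,1.890)
cell (4,2): code 1110 → (4.000,2.078)–(4.418,2.000)
cell (4,6): code 1011 → (5.000,6.170)–(4.266,7.000)
cell (4,7): code 0001 → (4.266,7.000)–(4.000,7.385)
cell (5,1): code 0010 → (5.000,1.890)–(5.223,2.000)
cell (5,2): code 0111 → (5.223,2.000)–(6.000,2.516)
cell (5,5): code 1011 → (6.000,5.118)–(5.150,6.000)
cell (5,6): code 0001 → (5.150,6.000)–(5.000,6.170)
cell (6,2): code 0010 → (6.000,2.516)–(6.367,3.000)
cell (6,3): code 0011 → (6.367,3.000)–(6.487,4.000)
cell (6,4): code 0011 → (6.487,4.000)–(6.081,5.000)
cell (6,5): code 0001 → (6.081,5.000)–(6.000,5.118)
total: 26 segments, chained into 1 closed loop(s), length Σ = 19.313863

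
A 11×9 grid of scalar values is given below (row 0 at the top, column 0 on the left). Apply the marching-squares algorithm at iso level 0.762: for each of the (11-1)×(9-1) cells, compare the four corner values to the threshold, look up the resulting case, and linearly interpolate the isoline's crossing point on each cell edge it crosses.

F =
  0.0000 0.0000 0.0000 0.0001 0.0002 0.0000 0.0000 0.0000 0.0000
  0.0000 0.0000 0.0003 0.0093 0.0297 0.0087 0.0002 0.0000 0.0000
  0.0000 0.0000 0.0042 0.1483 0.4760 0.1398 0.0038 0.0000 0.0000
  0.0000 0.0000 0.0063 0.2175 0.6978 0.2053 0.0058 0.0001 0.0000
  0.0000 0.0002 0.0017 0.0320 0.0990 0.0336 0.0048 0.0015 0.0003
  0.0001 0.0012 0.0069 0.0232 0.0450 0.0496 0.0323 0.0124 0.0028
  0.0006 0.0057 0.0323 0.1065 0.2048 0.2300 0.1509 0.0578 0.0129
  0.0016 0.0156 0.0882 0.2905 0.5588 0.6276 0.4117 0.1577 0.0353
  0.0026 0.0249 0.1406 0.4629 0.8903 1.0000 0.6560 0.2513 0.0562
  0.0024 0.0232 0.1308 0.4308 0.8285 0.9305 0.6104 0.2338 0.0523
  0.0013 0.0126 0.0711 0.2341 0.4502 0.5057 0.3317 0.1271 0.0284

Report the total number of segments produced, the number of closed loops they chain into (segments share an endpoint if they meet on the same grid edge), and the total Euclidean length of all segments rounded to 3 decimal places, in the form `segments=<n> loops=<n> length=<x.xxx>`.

cell (7,3): code 0100 → (7.613,4.000)–(8.000,3.700)
cell (7,4): code 1100 → (7.361,5.000)–(7.613,4.000)
cell (7,5): code 1000 → (8.000,5.692)–(7.361,5.000)
cell (8,3): code 0110 → (8.000,3.700)–(9.000,3.833)
cell (8,5): code 1001 → (9.000,5.526)–(8.000,5.692)
cell (9,3): code 0010 → (9.000,3.833)–(9.176,4.000)
cell (9,4): code 0011 → (9.176,4.000)–(9.397,5.000)
cell (9,5): code 0001 → (9.397,5.000)–(9.000,5.526)
total: 8 segments, chained into 1 closed loop(s), length Σ = 6.411175

segments=8 loops=1 length=6.411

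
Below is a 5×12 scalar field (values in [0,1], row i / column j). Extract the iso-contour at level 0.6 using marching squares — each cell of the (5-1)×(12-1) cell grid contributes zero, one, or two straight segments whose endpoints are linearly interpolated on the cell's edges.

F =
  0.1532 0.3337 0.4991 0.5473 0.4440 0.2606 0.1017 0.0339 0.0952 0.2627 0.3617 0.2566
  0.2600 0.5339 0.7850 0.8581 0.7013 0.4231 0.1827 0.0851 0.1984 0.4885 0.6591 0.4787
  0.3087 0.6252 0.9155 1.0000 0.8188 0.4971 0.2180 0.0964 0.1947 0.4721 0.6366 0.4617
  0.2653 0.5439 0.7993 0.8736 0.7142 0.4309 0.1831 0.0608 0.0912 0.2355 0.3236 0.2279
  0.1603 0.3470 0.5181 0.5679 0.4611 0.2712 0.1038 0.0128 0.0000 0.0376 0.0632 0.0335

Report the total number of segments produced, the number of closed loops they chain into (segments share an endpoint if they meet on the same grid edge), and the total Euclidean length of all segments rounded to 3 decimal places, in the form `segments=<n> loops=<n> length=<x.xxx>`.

cell (0,1): code 0100 → (0.353,2.000)–(1.000,1.263)
cell (0,2): code 1100 → (0.170,3.000)–(0.353,2.000)
cell (0,3): code 1100 → (0.606,4.000)–(0.170,3.000)
cell (0,4): code 1000 → (1.000,4.364)–(0.606,4.000)
cell (0,9): code 0100 → (0.801,10.000)–(1.000,9.654)
cell (0,10): code 1000 → (1.000,10.328)–(0.801,10.000)
cell (1,0): code 0100 → (1.724,1.000)–(2.000,0.920)
cell (1,1): code 1110 → (1.000,1.263)–(1.724,1.000)
cell (1,4): code 1001 → (2.000,4.680)–(1.000,4.364)
cell (1,9): code 0110 → (1.000,9.654)–(2.000,9.778)
cell (1,10): code 1001 → (2.000,10.209)–(1.000,10.328)
cell (2,0): code 0010 → (2.000,0.920)–(2.310,1.000)
cell (2,1): code 0111 → (2.310,1.000)–(3.000,1.220)
cell (2,4): code 1001 → (3.000,4.403)–(2.000,4.680)
cell (2,9): code 0010 → (2.000,9.778)–(2.117,10.000)
cell (2,10): code 0001 → (2.117,10.000)–(2.000,10.209)
cell (3,1): code 0010 → (3.000,1.220)–(3.709,2.000)
cell (3,2): code 0011 → (3.709,2.000)–(3.895,3.000)
cell (3,3): code 0011 → (3.895,3.000)–(3.451,4.000)
cell (3,4): code 0001 → (3.451,4.000)–(3.000,4.403)
total: 20 segments, chained into 2 closed loop(s), length Σ = 14.871635

segments=20 loops=2 length=14.872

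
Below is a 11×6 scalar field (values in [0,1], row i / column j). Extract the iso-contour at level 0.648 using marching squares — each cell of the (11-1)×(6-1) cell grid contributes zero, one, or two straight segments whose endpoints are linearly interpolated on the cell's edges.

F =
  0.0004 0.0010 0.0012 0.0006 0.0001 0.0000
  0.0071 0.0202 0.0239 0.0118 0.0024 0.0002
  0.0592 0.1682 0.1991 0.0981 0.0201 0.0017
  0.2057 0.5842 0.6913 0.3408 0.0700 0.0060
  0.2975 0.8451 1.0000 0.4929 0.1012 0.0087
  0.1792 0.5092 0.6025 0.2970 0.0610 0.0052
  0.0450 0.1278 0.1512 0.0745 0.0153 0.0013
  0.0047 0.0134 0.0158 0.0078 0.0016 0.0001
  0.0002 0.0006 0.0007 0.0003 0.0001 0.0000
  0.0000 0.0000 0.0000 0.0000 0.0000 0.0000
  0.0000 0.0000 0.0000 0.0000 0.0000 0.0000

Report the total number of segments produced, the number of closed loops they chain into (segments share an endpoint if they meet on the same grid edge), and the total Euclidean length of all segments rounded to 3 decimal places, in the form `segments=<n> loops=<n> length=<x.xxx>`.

segments=8 loops=1 length=6.055

cell (2,1): code 0100 → (2.912,2.000)–(3.000,1.596)
cell (2,2): code 1000 → (3.000,2.124)–(2.912,2.000)
cell (3,0): code 0100 → (3.245,1.000)–(4.000,0.640)
cell (3,1): code 1110 → (3.000,1.596)–(3.245,1.000)
cell (3,2): code 1001 → (4.000,2.694)–(3.000,2.124)
cell (4,0): code 0010 → (4.000,0.640)–(4.587,1.000)
cell (4,1): code 0011 → (4.587,1.000)–(4.886,2.000)
cell (4,2): code 0001 → (4.886,2.000)–(4.000,2.694)
total: 8 segments, chained into 1 closed loop(s), length Σ = 6.054748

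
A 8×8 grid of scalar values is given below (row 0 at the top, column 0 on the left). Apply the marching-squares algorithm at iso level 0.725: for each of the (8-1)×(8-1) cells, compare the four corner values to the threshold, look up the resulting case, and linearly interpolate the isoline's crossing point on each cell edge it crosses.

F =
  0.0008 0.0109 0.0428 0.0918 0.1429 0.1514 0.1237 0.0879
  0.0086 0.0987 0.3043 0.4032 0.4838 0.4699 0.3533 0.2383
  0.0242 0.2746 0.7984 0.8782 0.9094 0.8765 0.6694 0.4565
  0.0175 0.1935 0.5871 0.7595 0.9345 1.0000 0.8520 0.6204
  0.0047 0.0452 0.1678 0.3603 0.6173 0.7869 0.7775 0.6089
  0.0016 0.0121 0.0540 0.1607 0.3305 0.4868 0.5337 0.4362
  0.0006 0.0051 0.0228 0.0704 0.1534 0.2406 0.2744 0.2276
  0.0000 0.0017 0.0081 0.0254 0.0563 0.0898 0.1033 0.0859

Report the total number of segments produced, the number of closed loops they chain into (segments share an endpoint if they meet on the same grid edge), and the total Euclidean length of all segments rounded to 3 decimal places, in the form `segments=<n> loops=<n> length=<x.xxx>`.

cell (1,1): code 0100 → (1.851,2.000)–(2.000,1.860)
cell (1,2): code 1100 → (1.677,3.000)–(1.851,2.000)
cell (1,3): code 1100 → (1.567,4.000)–(1.677,3.000)
cell (1,4): code 1100 → (1.627,5.000)–(1.567,4.000)
cell (1,5): code 1000 → (2.000,5.732)–(1.627,5.000)
cell (2,1): code 0010 → (2.000,1.860)–(2.347,2.000)
cell (2,2): code 0111 → (2.347,2.000)–(3.000,2.800)
cell (2,5): code 1101 → (2.304,6.000)–(2.000,5.732)
cell (2,6): code 1000 → (3.000,6.548)–(2.304,6.000)
cell (3,2): code 0010 → (3.000,2.800)–(3.086,3.000)
cell (3,3): code 0011 → (3.086,3.000)–(3.660,4.000)
cell (3,4): code 0111 → (3.660,4.000)–(4.000,4.635)
cell (3,6): code 1001 → (4.000,6.311)–(3.000,6.548)
cell (4,4): code 0010 → (4.000,4.635)–(4.206,5.000)
cell (4,5): code 0011 → (4.206,5.000)–(4.215,6.000)
cell (4,6): code 0001 → (4.215,6.000)–(4.000,6.311)
total: 16 segments, chained into 1 closed loop(s), length Σ = 11.663374

segments=16 loops=1 length=11.663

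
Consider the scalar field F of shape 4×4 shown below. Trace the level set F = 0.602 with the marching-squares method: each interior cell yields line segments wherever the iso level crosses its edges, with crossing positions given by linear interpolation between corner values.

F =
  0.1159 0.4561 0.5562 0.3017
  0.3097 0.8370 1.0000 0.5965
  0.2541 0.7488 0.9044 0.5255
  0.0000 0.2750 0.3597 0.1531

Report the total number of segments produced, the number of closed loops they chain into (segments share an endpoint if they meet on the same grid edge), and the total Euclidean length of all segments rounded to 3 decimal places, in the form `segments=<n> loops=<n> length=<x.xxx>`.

segments=8 loops=1 length=7.592

cell (0,0): code 0100 → (0.383,1.000)–(1.000,0.554)
cell (0,1): code 1100 → (0.103,2.000)–(0.383,1.000)
cell (0,2): code 1000 → (1.000,2.986)–(0.103,2.000)
cell (1,0): code 0110 → (1.000,0.554)–(2.000,0.703)
cell (1,2): code 1001 → (2.000,2.798)–(1.000,2.986)
cell (2,0): code 0010 → (2.000,0.703)–(2.310,1.000)
cell (2,1): code 0011 → (2.310,1.000)–(2.555,2.000)
cell (2,2): code 0001 → (2.555,2.000)–(2.000,2.798)
total: 8 segments, chained into 1 closed loop(s), length Σ = 7.592084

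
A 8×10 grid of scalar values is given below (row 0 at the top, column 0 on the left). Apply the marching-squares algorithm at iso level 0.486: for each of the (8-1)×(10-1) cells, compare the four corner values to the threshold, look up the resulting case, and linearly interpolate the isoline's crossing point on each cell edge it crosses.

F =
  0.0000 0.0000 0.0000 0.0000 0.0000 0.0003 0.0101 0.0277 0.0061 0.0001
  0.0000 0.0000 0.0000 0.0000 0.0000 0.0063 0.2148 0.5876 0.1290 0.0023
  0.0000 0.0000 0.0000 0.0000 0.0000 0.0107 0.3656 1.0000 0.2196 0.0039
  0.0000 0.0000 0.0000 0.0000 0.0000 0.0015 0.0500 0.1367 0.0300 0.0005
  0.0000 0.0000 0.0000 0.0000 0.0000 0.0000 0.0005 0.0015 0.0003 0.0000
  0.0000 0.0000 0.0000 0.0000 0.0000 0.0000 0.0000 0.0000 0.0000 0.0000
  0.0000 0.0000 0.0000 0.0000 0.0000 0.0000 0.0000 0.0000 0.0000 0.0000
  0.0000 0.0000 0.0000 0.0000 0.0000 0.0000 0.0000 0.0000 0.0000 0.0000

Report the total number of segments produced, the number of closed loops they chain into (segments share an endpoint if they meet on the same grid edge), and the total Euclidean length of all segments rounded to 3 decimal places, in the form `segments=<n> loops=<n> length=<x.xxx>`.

segments=6 loops=1 length=4.734

cell (0,6): code 0100 → (0.819,7.000)–(1.000,6.727)
cell (0,7): code 1000 → (1.000,7.222)–(0.819,7.000)
cell (1,6): code 0110 → (1.000,6.727)–(2.000,6.190)
cell (1,7): code 1001 → (2.000,7.659)–(1.000,7.222)
cell (2,6): code 0010 → (2.000,6.190)–(2.595,7.000)
cell (2,7): code 0001 → (2.595,7.000)–(2.000,7.659)
total: 6 segments, chained into 1 closed loop(s), length Σ = 4.733840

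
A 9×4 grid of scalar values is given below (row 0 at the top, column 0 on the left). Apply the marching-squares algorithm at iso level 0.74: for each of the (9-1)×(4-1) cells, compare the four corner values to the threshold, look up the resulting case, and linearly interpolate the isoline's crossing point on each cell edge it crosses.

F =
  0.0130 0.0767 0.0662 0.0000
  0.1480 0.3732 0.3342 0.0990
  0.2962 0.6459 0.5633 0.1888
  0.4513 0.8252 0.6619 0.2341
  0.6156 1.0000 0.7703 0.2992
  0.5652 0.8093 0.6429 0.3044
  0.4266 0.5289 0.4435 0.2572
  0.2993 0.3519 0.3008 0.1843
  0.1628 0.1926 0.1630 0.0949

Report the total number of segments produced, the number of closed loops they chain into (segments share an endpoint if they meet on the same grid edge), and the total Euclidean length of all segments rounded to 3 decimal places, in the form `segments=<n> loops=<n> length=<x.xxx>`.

segments=10 loops=1 length=6.621

cell (2,0): code 0100 → (2.525,1.000)–(3.000,0.772)
cell (2,1): code 1000 → (3.000,1.522)–(2.525,1.000)
cell (3,0): code 0110 → (3.000,0.772)–(4.000,0.324)
cell (3,1): code 1101 → (3.720,2.000)–(3.000,1.522)
cell (3,2): code 1000 → (4.000,2.064)–(3.720,2.000)
cell (4,0): code 0110 → (4.000,0.324)–(5.000,0.716)
cell (4,1): code 1011 → (5.000,1.416)–(4.238,2.000)
cell (4,2): code 0001 → (4.238,2.000)–(4.000,2.064)
cell (5,0): code 0010 → (5.000,0.716)–(5.247,1.000)
cell (5,1): code 0001 → (5.247,1.000)–(5.000,1.416)
total: 10 segments, chained into 1 closed loop(s), length Σ = 6.621482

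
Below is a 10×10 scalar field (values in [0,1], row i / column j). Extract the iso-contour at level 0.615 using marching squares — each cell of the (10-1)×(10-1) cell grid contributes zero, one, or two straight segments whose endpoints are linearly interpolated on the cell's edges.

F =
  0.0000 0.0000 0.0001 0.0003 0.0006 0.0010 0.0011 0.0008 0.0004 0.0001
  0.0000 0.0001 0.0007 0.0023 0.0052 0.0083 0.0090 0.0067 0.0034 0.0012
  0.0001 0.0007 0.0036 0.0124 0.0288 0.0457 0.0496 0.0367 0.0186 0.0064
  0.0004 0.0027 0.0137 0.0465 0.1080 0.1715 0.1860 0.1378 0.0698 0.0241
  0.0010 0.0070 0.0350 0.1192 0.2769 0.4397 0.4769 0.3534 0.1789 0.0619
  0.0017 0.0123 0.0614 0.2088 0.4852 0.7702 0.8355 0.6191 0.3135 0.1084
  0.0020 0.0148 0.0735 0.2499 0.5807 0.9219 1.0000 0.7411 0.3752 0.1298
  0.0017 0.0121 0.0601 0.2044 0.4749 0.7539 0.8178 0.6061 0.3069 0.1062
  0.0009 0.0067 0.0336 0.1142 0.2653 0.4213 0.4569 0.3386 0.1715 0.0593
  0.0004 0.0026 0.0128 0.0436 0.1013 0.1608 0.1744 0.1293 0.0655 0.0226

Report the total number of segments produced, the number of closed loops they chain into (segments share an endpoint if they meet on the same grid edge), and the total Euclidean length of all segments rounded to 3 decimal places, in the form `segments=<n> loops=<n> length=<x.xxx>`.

cell (4,4): code 0100 → (4.530,5.000)–(5.000,4.455)
cell (4,5): code 1100 → (4.385,6.000)–(4.530,5.000)
cell (4,6): code 1100 → (4.985,7.000)–(4.385,6.000)
cell (4,7): code 1000 → (5.000,7.013)–(4.985,7.000)
cell (5,4): code 0110 → (5.000,4.455)–(6.000,4.101)
cell (5,7): code 1001 → (6.000,7.345)–(5.000,7.013)
cell (6,4): code 0110 → (6.000,4.101)–(7.000,4.502)
cell (6,6): code 1011 → (7.000,6.958)–(6.934,7.000)
cell (6,7): code 0001 → (6.934,7.000)–(6.000,7.345)
cell (7,4): code 0010 → (7.000,4.502)–(7.418,5.000)
cell (7,5): code 0011 → (7.418,5.000)–(7.562,6.000)
cell (7,6): code 0001 → (7.562,6.000)–(7.000,6.958)
total: 12 segments, chained into 1 closed loop(s), length Σ = 9.952701

segments=12 loops=1 length=9.953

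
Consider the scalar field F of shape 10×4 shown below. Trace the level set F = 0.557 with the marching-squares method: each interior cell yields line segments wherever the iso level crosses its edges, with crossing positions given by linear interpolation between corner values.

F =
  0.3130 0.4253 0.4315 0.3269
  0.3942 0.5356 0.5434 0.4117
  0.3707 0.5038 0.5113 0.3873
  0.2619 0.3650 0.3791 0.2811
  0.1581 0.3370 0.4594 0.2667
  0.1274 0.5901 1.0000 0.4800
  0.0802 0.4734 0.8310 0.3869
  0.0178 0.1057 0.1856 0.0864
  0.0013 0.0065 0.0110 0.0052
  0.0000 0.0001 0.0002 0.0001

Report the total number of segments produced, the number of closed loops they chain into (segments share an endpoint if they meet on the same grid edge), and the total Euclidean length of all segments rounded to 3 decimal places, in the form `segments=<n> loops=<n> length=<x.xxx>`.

segments=8 loops=1 length=6.244

cell (4,0): code 0100 → (4.869,1.000)–(5.000,0.928)
cell (4,1): code 1100 → (4.181,2.000)–(4.869,1.000)
cell (4,2): code 1000 → (5.000,2.852)–(4.181,2.000)
cell (5,0): code 0010 → (5.000,0.928)–(5.284,1.000)
cell (5,1): code 0111 → (5.284,1.000)–(6.000,1.234)
cell (5,2): code 1001 → (6.000,2.617)–(5.000,2.852)
cell (6,1): code 0010 → (6.000,1.234)–(6.425,2.000)
cell (6,2): code 0001 → (6.425,2.000)–(6.000,2.617)
total: 8 segments, chained into 1 closed loop(s), length Σ = 6.243532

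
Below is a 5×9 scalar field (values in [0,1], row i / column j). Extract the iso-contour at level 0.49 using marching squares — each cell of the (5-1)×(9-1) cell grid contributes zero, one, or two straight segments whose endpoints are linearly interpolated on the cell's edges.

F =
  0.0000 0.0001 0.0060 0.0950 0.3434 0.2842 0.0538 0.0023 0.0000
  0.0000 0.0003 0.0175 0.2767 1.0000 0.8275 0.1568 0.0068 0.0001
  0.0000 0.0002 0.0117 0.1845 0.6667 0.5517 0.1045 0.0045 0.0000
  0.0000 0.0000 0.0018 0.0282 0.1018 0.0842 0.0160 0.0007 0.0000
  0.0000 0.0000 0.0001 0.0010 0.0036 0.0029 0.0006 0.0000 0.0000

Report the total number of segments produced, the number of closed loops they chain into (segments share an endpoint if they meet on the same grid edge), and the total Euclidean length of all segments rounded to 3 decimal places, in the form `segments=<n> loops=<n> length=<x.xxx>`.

segments=8 loops=1 length=6.670

cell (0,3): code 0100 → (0.223,4.000)–(1.000,3.295)
cell (0,4): code 1100 → (0.379,5.000)–(0.223,4.000)
cell (0,5): code 1000 → (1.000,5.503)–(0.379,5.000)
cell (1,3): code 0110 → (1.000,3.295)–(2.000,3.634)
cell (1,5): code 1001 → (2.000,5.138)–(1.000,5.503)
cell (2,3): code 0010 → (2.000,3.634)–(2.313,4.000)
cell (2,4): code 0011 → (2.313,4.000)–(2.132,5.000)
cell (2,5): code 0001 → (2.132,5.000)–(2.000,5.138)
total: 8 segments, chained into 1 closed loop(s), length Σ = 6.669840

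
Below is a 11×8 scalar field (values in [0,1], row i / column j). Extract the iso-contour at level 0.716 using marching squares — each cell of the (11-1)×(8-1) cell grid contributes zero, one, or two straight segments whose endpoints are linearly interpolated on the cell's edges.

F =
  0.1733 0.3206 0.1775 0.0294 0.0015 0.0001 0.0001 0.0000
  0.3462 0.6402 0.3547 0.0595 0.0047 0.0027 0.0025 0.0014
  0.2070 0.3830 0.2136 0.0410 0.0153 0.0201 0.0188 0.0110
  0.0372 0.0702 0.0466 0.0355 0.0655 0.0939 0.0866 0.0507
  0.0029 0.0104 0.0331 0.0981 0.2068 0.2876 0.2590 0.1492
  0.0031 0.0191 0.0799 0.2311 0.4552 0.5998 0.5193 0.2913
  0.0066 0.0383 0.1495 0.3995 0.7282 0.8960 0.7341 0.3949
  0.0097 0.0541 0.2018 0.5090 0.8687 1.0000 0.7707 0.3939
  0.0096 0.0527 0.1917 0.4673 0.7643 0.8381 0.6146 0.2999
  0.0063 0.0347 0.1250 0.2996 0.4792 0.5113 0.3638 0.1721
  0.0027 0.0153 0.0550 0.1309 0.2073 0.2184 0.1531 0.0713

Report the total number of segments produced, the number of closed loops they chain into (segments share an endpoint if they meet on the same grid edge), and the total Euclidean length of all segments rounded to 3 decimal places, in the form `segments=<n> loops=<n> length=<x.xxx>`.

segments=12 loops=1 length=8.633

cell (5,3): code 0100 → (5.955,4.000)–(6.000,3.963)
cell (5,4): code 1100 → (5.392,5.000)–(5.955,4.000)
cell (5,5): code 1100 → (5.916,6.000)–(5.392,5.000)
cell (5,6): code 1000 → (6.000,6.053)–(5.916,6.000)
cell (6,3): code 0110 → (6.000,3.963)–(7.000,3.575)
cell (6,6): code 1001 → (7.000,6.145)–(6.000,6.053)
cell (7,3): code 0110 → (7.000,3.575)–(8.000,3.837)
cell (7,5): code 1011 → (8.000,5.546)–(7.350,6.000)
cell (7,6): code 0001 → (7.350,6.000)–(7.000,6.145)
cell (8,3): code 0010 → (8.000,3.837)–(8.169,4.000)
cell (8,4): code 0011 → (8.169,4.000)–(8.374,5.000)
cell (8,5): code 0001 → (8.374,5.000)–(8.000,5.546)
total: 12 segments, chained into 1 closed loop(s), length Σ = 8.633444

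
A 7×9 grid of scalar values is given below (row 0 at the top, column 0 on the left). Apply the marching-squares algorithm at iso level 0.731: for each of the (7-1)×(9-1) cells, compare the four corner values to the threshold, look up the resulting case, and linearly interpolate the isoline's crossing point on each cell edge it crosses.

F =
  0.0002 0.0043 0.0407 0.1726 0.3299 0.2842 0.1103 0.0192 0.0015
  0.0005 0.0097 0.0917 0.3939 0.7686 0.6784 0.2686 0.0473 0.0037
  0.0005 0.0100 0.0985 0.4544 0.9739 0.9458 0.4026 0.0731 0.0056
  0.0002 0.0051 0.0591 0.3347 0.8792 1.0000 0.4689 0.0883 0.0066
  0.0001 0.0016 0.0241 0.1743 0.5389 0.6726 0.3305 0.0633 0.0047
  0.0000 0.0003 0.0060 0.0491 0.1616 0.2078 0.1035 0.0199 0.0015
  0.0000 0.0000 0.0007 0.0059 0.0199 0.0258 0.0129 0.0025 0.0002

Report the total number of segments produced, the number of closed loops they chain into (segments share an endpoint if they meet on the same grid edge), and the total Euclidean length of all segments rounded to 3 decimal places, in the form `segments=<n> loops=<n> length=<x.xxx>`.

cell (0,3): code 0100 → (0.914,4.000)–(1.000,3.900)
cell (0,4): code 1000 → (1.000,4.417)–(0.914,4.000)
cell (1,3): code 0110 → (1.000,3.900)–(2.000,3.532)
cell (1,4): code 1101 → (1.197,5.000)–(1.000,4.417)
cell (1,5): code 1000 → (2.000,5.395)–(1.197,5.000)
cell (2,3): code 0110 → (2.000,3.532)–(3.000,3.728)
cell (2,5): code 1001 → (3.000,5.506)–(2.000,5.395)
cell (3,3): code 0010 → (3.000,3.728)–(3.435,4.000)
cell (3,4): code 0011 → (3.435,4.000)–(3.822,5.000)
cell (3,5): code 0001 → (3.822,5.000)–(3.000,5.506)
total: 10 segments, chained into 1 closed loop(s), length Σ = 7.709378

segments=10 loops=1 length=7.709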